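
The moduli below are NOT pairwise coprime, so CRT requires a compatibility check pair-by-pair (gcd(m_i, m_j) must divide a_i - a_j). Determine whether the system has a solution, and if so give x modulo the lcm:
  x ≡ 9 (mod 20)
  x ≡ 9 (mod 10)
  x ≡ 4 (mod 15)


Moduli 20, 10, 15 are not pairwise coprime, so CRT works modulo lcm(m_i) when all pairwise compatibility conditions hold.
Pairwise compatibility: gcd(m_i, m_j) must divide a_i - a_j for every pair.
Merge one congruence at a time:
  Start: x ≡ 9 (mod 20).
  Combine with x ≡ 9 (mod 10): gcd(20, 10) = 10; 9 - 9 = 0, which IS divisible by 10, so compatible.
    Write x = 9 + 20·t and substitute into x ≡ 9 (mod 10): 20·t ≡ 9 − 9 = 0 (mod 10).
    Divide the congruence (and modulus) by g = 10: 2·t ≡ 0 (mod 1).
    Modulo 1 every t works; take t = 0.
    Then x = 9 + 20·0 = 9, valid modulo lcm(20, 10) = 20: x ≡ 9 (mod 20).
  Combine with x ≡ 4 (mod 15): gcd(20, 15) = 5; 4 - 9 = -5, which IS divisible by 5, so compatible.
    Write x = 9 + 20·t and substitute into x ≡ 4 (mod 15): 20·t ≡ 4 − 9 = -5 (mod 15).
    Divide the congruence (and modulus) by g = 5: 4·t ≡ -1 (mod 3).
    Reduce coefficients mod 3: 1·t ≡ 2 (mod 3).
    So t ≡ 2 (mod 3).
    Then x = 9 + 20·2 = 49, valid modulo lcm(20, 15) = 60: x ≡ 49 (mod 60).
Verify: 49 mod 20 = 9, 49 mod 10 = 9, 49 mod 15 = 4.

x ≡ 49 (mod 60).


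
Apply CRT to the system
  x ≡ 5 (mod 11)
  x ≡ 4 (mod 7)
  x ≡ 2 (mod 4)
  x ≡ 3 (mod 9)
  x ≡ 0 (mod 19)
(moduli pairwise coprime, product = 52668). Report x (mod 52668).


Product of moduli M = 11 · 7 · 4 · 9 · 19 = 52668.
Merge one congruence at a time:
  Start: x ≡ 5 (mod 11).
  Combine with x ≡ 4 (mod 7); new modulus lcm = 77.
    Write x = 5 + 11·t and substitute into x ≡ 4 (mod 7): 11·t ≡ 4 − 5 = -1 (mod 7).
    Reduce coefficients mod 7: 4·t ≡ 6 (mod 7).
    The inverse of 4 mod 7 is 2 (since 4·2 = 8 = 1·7 + 1), so t ≡ 2·6 = 12 ≡ 5 (mod 7).
    Then x = 5 + 11·5 = 60, valid modulo lcm(11, 7) = 77: x ≡ 60 (mod 77).
  Combine with x ≡ 2 (mod 4); new modulus lcm = 308.
    Write x = 60 + 77·t and substitute into x ≡ 2 (mod 4): 77·t ≡ 2 − 60 = -58 (mod 4).
    Reduce coefficients mod 4: 1·t ≡ 2 (mod 4).
    So t ≡ 2 (mod 4).
    Then x = 60 + 77·2 = 214, valid modulo lcm(77, 4) = 308: x ≡ 214 (mod 308).
  Combine with x ≡ 3 (mod 9); new modulus lcm = 2772.
    Write x = 214 + 308·t and substitute into x ≡ 3 (mod 9): 308·t ≡ 3 − 214 = -211 (mod 9).
    Reduce coefficients mod 9: 2·t ≡ 5 (mod 9).
    The inverse of 2 mod 9 is 5 (since 2·5 = 10 = 1·9 + 1), so t ≡ 5·5 = 25 ≡ 7 (mod 9).
    Then x = 214 + 308·7 = 2370, valid modulo lcm(308, 9) = 2772: x ≡ 2370 (mod 2772).
  Combine with x ≡ 0 (mod 19); new modulus lcm = 52668.
    Write x = 2370 + 2772·t and substitute into x ≡ 0 (mod 19): 2772·t ≡ 0 − 2370 = -2370 (mod 19).
    Reduce coefficients mod 19: 17·t ≡ 5 (mod 19).
    The inverse of 17 mod 19 is 9 (since 17·9 = 153 = 8·19 + 1), so t ≡ 9·5 = 45 ≡ 7 (mod 19).
    Then x = 2370 + 2772·7 = 21774, valid modulo lcm(2772, 19) = 52668: x ≡ 21774 (mod 52668).
Verify against each original: 21774 mod 11 = 5, 21774 mod 7 = 4, 21774 mod 4 = 2, 21774 mod 9 = 3, 21774 mod 19 = 0.

x ≡ 21774 (mod 52668).


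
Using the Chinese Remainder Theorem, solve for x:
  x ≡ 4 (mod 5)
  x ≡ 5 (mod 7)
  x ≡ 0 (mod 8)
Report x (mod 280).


Moduli 5, 7, 8 are pairwise coprime; by CRT there is a unique solution modulo M = 5 · 7 · 8 = 280.
Solve pairwise, accumulating the modulus:
  Start with x ≡ 4 (mod 5).
  Combine with x ≡ 5 (mod 7): since gcd(5, 7) = 1, we get a unique residue mod 35.
    Write x = 4 + 5·t and substitute into x ≡ 5 (mod 7): 5·t ≡ 5 − 4 = 1 (mod 7).
    The inverse of 5 mod 7 is 3 (since 5·3 = 15 = 2·7 + 1), so t ≡ 3·1 = 3 ≡ 3 (mod 7).
    Then x = 4 + 5·3 = 19, valid modulo lcm(5, 7) = 35: x ≡ 19 (mod 35).
  Combine with x ≡ 0 (mod 8): since gcd(35, 8) = 1, we get a unique residue mod 280.
    Write x = 19 + 35·t and substitute into x ≡ 0 (mod 8): 35·t ≡ 0 − 19 = -19 (mod 8).
    Reduce coefficients mod 8: 3·t ≡ 5 (mod 8).
    The inverse of 3 mod 8 is 3 (since 3·3 = 9 = 1·8 + 1), so t ≡ 3·5 = 15 ≡ 7 (mod 8).
    Then x = 19 + 35·7 = 264, valid modulo lcm(35, 8) = 280: x ≡ 264 (mod 280).
Verify: 264 mod 5 = 4 ✓, 264 mod 7 = 5 ✓, 264 mod 8 = 0 ✓.

x ≡ 264 (mod 280).


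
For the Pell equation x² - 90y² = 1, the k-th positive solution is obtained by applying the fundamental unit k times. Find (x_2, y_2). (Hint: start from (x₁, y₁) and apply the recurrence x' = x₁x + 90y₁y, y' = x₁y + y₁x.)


Step 1: Find the fundamental solution (x₁, y₁) of x² - 90y² = 1.
  Expand √90 as a continued fraction. a₀ = ⌊√90⌋ = 9; iterate m_{k+1} = d_k·a_k − m_k, d_{k+1} = (90 − m_{k+1}²)/d_k, a_{k+1} = ⌊(a₀ + m_{k+1})/d_{k+1}⌋ (starting m₀ = 0, d₀ = 1), with convergents p_k = a_k·p_{k-1} + p_{k-2}, q_k = a_k·q_{k-1} + q_{k-2} (p₋₁ = 1, q₋₁ = 0):
  k = 0: a₀ = 9; p₀/q₀ = 9/1; p₀² − 90·q₀² = 81 − 90 = -9.
  k = 1: m = 9, d = 9, a = ⌊(9 + 9)/9⌋ = 2; p/q = (2·9 + 1)/(2·1 + 0) = 19/2; p² − 90·q² = 361 − 360 = 1.
  The first convergent with p² − 90·q² = 1 gives the fundamental solution (x₁, y₁) = (19, 2).
Step 2: Apply the recurrence (x_{n+1}, y_{n+1}) = (x₁x_n + 90y₁y_n, x₁y_n + y₁x_n) repeatedly.
  From (x_1, y_1) = (19, 2): x_2 = 19·19 + 90·2·2 = 721; y_2 = 19·2 + 2·19 = 76.
Step 3: Verify x_2² - 90·y_2² = 519841 - 519840 = 1 (should be 1). ✓

(x_1, y_1) = (19, 2); (x_2, y_2) = (721, 76).


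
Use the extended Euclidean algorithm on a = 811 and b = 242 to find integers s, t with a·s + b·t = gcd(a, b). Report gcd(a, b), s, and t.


Euclidean algorithm on (811, 242) — divide until remainder is 0:
  811 = 3 · 242 + 85
  242 = 2 · 85 + 72
  85 = 1 · 72 + 13
  72 = 5 · 13 + 7
  13 = 1 · 7 + 6
  7 = 1 · 6 + 1
  6 = 6 · 1 + 0
gcd(811, 242) = 1.
Track Bezout coefficients alongside the remainders: start with r₀ = 811 = a·1 + b·0 (s = 1, t = 0) and r₁ = 242 = a·0 + b·1 (s = 0, t = 1); each new remainder r_{k+1} = r_{k-1} − q_k·r_k inherits s_{k+1} = s_{k-1} − q_k·s_k, t_{k+1} = t_{k-1} − q_k·t_k, so r_k = a·s_k + b·t_k at every step:
  q = 3: r = 85, s = 1 − 3·0 = 1, t = 0 − 3·1 = -3  (check: 811·1 + 242·(-3) = 85)
  q = 2: r = 72, s = 0 − 2·1 = -2, t = 1 − 2·(-3) = 7  (check: 811·(-2) + 242·7 = 72)
  q = 1: r = 13, s = 1 − 1·(-2) = 3, t = -3 − 1·7 = -10  (check: 811·3 + 242·(-10) = 13)
  q = 5: r = 7, s = -2 − 5·3 = -17, t = 7 − 5·(-10) = 57  (check: 811·(-17) + 242·57 = 7)
  q = 1: r = 6, s = 3 − 1·(-17) = 20, t = -10 − 1·57 = -67  (check: 811·20 + 242·(-67) = 6)
  q = 1: r = 1, s = -17 − 1·20 = -37, t = 57 − 1·(-67) = 124  (check: 811·(-37) + 242·124 = 1)
The row with r = 1 (the gcd) gives the Bezout coefficients s = -37, t = 124.
Result: 811 · (-37) + 242 · (124) = 1.

gcd(811, 242) = 1; s = -37, t = 124 (check: 811·(-37) + 242·124 = 1).


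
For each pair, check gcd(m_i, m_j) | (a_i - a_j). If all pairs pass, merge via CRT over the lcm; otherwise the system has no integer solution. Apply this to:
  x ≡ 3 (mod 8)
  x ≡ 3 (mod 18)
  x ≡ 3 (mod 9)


Moduli 8, 18, 9 are not pairwise coprime, so CRT works modulo lcm(m_i) when all pairwise compatibility conditions hold.
Pairwise compatibility: gcd(m_i, m_j) must divide a_i - a_j for every pair.
Merge one congruence at a time:
  Start: x ≡ 3 (mod 8).
  Combine with x ≡ 3 (mod 18): gcd(8, 18) = 2; 3 - 3 = 0, which IS divisible by 2, so compatible.
    Write x = 3 + 8·t and substitute into x ≡ 3 (mod 18): 8·t ≡ 3 − 3 = 0 (mod 18).
    Divide the congruence (and modulus) by g = 2: 4·t ≡ 0 (mod 9).
    The inverse of 4 mod 9 is 7 (since 4·7 = 28 = 3·9 + 1), so t ≡ 7·0 = 0 ≡ 0 (mod 9).
    Then x = 3 + 8·0 = 3, valid modulo lcm(8, 18) = 72: x ≡ 3 (mod 72).
  Combine with x ≡ 3 (mod 9): gcd(72, 9) = 9; 3 - 3 = 0, which IS divisible by 9, so compatible.
    Write x = 3 + 72·t and substitute into x ≡ 3 (mod 9): 72·t ≡ 3 − 3 = 0 (mod 9).
    Divide the congruence (and modulus) by g = 9: 8·t ≡ 0 (mod 1).
    Modulo 1 every t works; take t = 0.
    Then x = 3 + 72·0 = 3, valid modulo lcm(72, 9) = 72: x ≡ 3 (mod 72).
Verify: 3 mod 8 = 3, 3 mod 18 = 3, 3 mod 9 = 3.

x ≡ 3 (mod 72).


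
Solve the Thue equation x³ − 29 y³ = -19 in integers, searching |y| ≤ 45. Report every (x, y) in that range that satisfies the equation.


The equation is x³ - 29y³ = -19. For fixed y, x³ = 29·y³ − 19, so a solution requires the RHS to be a perfect cube.
Strategy: iterate y from -45 to 45, compute RHS = 29·y³ − 19, and check whether it is a (positive or negative) perfect cube.
Check small values of y:
  y = 0: RHS = -19 is not a perfect cube.
  y = 1: RHS = 10 is not a perfect cube.
  y = -1: RHS = -48 is not a perfect cube.
  y = 2: RHS = 213 is not a perfect cube.
  y = -2: RHS = -251 is not a perfect cube.
  y = 3: RHS = 764 is not a perfect cube.
  y = -3: RHS = -802 is not a perfect cube.
Continuing the search up to |y| = 45 finds no solutions either.
No (x, y) in the scanned range satisfies the equation.

No integer solutions with |y| ≤ 45.


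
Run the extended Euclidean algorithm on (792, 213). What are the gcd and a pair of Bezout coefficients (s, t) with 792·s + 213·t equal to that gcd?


Euclidean algorithm on (792, 213) — divide until remainder is 0:
  792 = 3 · 213 + 153
  213 = 1 · 153 + 60
  153 = 2 · 60 + 33
  60 = 1 · 33 + 27
  33 = 1 · 27 + 6
  27 = 4 · 6 + 3
  6 = 2 · 3 + 0
gcd(792, 213) = 3.
Track Bezout coefficients alongside the remainders: start with r₀ = 792 = a·1 + b·0 (s = 1, t = 0) and r₁ = 213 = a·0 + b·1 (s = 0, t = 1); each new remainder r_{k+1} = r_{k-1} − q_k·r_k inherits s_{k+1} = s_{k-1} − q_k·s_k, t_{k+1} = t_{k-1} − q_k·t_k, so r_k = a·s_k + b·t_k at every step:
  q = 3: r = 153, s = 1 − 3·0 = 1, t = 0 − 3·1 = -3  (check: 792·1 + 213·(-3) = 153)
  q = 1: r = 60, s = 0 − 1·1 = -1, t = 1 − 1·(-3) = 4  (check: 792·(-1) + 213·4 = 60)
  q = 2: r = 33, s = 1 − 2·(-1) = 3, t = -3 − 2·4 = -11  (check: 792·3 + 213·(-11) = 33)
  q = 1: r = 27, s = -1 − 1·3 = -4, t = 4 − 1·(-11) = 15  (check: 792·(-4) + 213·15 = 27)
  q = 1: r = 6, s = 3 − 1·(-4) = 7, t = -11 − 1·15 = -26  (check: 792·7 + 213·(-26) = 6)
  q = 4: r = 3, s = -4 − 4·7 = -32, t = 15 − 4·(-26) = 119  (check: 792·(-32) + 213·119 = 3)
The row with r = 3 (the gcd) gives the Bezout coefficients s = -32, t = 119.
Result: 792 · (-32) + 213 · (119) = 3.

gcd(792, 213) = 3; s = -32, t = 119 (check: 792·(-32) + 213·119 = 3).


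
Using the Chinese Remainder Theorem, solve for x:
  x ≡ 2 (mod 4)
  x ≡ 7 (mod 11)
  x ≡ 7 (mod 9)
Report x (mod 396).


Moduli 4, 11, 9 are pairwise coprime; by CRT there is a unique solution modulo M = 4 · 11 · 9 = 396.
Solve pairwise, accumulating the modulus:
  Start with x ≡ 2 (mod 4).
  Combine with x ≡ 7 (mod 11): since gcd(4, 11) = 1, we get a unique residue mod 44.
    Write x = 2 + 4·t and substitute into x ≡ 7 (mod 11): 4·t ≡ 7 − 2 = 5 (mod 11).
    The inverse of 4 mod 11 is 3 (since 4·3 = 12 = 1·11 + 1), so t ≡ 3·5 = 15 ≡ 4 (mod 11).
    Then x = 2 + 4·4 = 18, valid modulo lcm(4, 11) = 44: x ≡ 18 (mod 44).
  Combine with x ≡ 7 (mod 9): since gcd(44, 9) = 1, we get a unique residue mod 396.
    Write x = 18 + 44·t and substitute into x ≡ 7 (mod 9): 44·t ≡ 7 − 18 = -11 (mod 9).
    Reduce coefficients mod 9: 8·t ≡ 7 (mod 9).
    The inverse of 8 mod 9 is 8 (since 8·8 = 64 = 7·9 + 1), so t ≡ 8·7 = 56 ≡ 2 (mod 9).
    Then x = 18 + 44·2 = 106, valid modulo lcm(44, 9) = 396: x ≡ 106 (mod 396).
Verify: 106 mod 4 = 2 ✓, 106 mod 11 = 7 ✓, 106 mod 9 = 7 ✓.

x ≡ 106 (mod 396).


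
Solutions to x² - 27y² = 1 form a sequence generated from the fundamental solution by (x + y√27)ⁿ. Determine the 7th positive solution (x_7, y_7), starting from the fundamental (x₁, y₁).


Step 1: Find the fundamental solution (x₁, y₁) of x² - 27y² = 1.
  Expand √27 as a continued fraction. a₀ = ⌊√27⌋ = 5; iterate m_{k+1} = d_k·a_k − m_k, d_{k+1} = (27 − m_{k+1}²)/d_k, a_{k+1} = ⌊(a₀ + m_{k+1})/d_{k+1}⌋ (starting m₀ = 0, d₀ = 1), with convergents p_k = a_k·p_{k-1} + p_{k-2}, q_k = a_k·q_{k-1} + q_{k-2} (p₋₁ = 1, q₋₁ = 0):
  k = 0: a₀ = 5; p₀/q₀ = 5/1; p₀² − 27·q₀² = 25 − 27 = -2.
  k = 1: m = 5, d = 2, a = ⌊(5 + 5)/2⌋ = 5; p/q = (5·5 + 1)/(5·1 + 0) = 26/5; p² − 27·q² = 676 − 675 = 1.
  The first convergent with p² − 27·q² = 1 gives the fundamental solution (x₁, y₁) = (26, 5).
Step 2: Apply the recurrence (x_{n+1}, y_{n+1}) = (x₁x_n + 27y₁y_n, x₁y_n + y₁x_n) repeatedly.
  From (x_1, y_1) = (26, 5): x_2 = 26·26 + 27·5·5 = 1351; y_2 = 26·5 + 5·26 = 260.
  From (x_2, y_2) = (1351, 260): x_3 = 26·1351 + 27·5·260 = 70226; y_3 = 26·260 + 5·1351 = 13515.
  From (x_3, y_3) = (70226, 13515): x_4 = 26·70226 + 27·5·13515 = 3650401; y_4 = 26·13515 + 5·70226 = 702520.
  From (x_4, y_4) = (3650401, 702520): x_5 = 26·3650401 + 27·5·702520 = 189750626; y_5 = 26·702520 + 5·3650401 = 36517525.
  From (x_5, y_5) = (189750626, 36517525): x_6 = 26·189750626 + 27·5·36517525 = 9863382151; y_6 = 26·36517525 + 5·189750626 = 1898208780.
  From (x_6, y_6) = (9863382151, 1898208780): x_7 = 26·9863382151 + 27·5·1898208780 = 512706121226; y_7 = 26·1898208780 + 5·9863382151 = 98670339035.
Step 3: Verify x_7² - 27·y_7² = 262867566742609807743076 - 262867566742609807743075 = 1 (should be 1). ✓

(x_1, y_1) = (26, 5); (x_7, y_7) = (512706121226, 98670339035).


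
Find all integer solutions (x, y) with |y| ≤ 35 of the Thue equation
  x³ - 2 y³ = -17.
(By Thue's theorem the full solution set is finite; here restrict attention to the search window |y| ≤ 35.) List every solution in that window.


The equation is x³ - 2y³ = -17. For fixed y, x³ = 2·y³ − 17, so a solution requires the RHS to be a perfect cube.
Strategy: iterate y from -35 to 35, compute RHS = 2·y³ − 17, and check whether it is a (positive or negative) perfect cube.
Check small values of y:
  y = 0: RHS = -17 is not a perfect cube.
  y = 1: RHS = -15 is not a perfect cube.
  y = -1: RHS = -19 is not a perfect cube.
  y = 2: RHS = -1 = (-1)³ ⇒ x = -1 works.
  y = -2: RHS = -33 is not a perfect cube.
  y = 3: RHS = 37 is not a perfect cube.
  y = -3: RHS = -71 is not a perfect cube.
Continuing the search up to |y| = 35 finds no further solutions beyond those listed.
Collected solutions: (-1, 2).

Solutions (with |y| ≤ 35): (-1, 2).


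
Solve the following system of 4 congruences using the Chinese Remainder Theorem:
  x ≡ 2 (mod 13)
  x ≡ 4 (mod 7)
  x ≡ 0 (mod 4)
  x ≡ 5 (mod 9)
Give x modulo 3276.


Product of moduli M = 13 · 7 · 4 · 9 = 3276.
Merge one congruence at a time:
  Start: x ≡ 2 (mod 13).
  Combine with x ≡ 4 (mod 7); new modulus lcm = 91.
    Write x = 2 + 13·t and substitute into x ≡ 4 (mod 7): 13·t ≡ 4 − 2 = 2 (mod 7).
    Reduce coefficients mod 7: 6·t ≡ 2 (mod 7).
    The inverse of 6 mod 7 is 6 (since 6·6 = 36 = 5·7 + 1), so t ≡ 6·2 = 12 ≡ 5 (mod 7).
    Then x = 2 + 13·5 = 67, valid modulo lcm(13, 7) = 91: x ≡ 67 (mod 91).
  Combine with x ≡ 0 (mod 4); new modulus lcm = 364.
    Write x = 67 + 91·t and substitute into x ≡ 0 (mod 4): 91·t ≡ 0 − 67 = -67 (mod 4).
    Reduce coefficients mod 4: 3·t ≡ 1 (mod 4).
    The inverse of 3 mod 4 is 3 (since 3·3 = 9 = 2·4 + 1), so t ≡ 3·1 = 3 ≡ 3 (mod 4).
    Then x = 67 + 91·3 = 340, valid modulo lcm(91, 4) = 364: x ≡ 340 (mod 364).
  Combine with x ≡ 5 (mod 9); new modulus lcm = 3276.
    Write x = 340 + 364·t and substitute into x ≡ 5 (mod 9): 364·t ≡ 5 − 340 = -335 (mod 9).
    Reduce coefficients mod 9: 4·t ≡ 7 (mod 9).
    The inverse of 4 mod 9 is 7 (since 4·7 = 28 = 3·9 + 1), so t ≡ 7·7 = 49 ≡ 4 (mod 9).
    Then x = 340 + 364·4 = 1796, valid modulo lcm(364, 9) = 3276: x ≡ 1796 (mod 3276).
Verify against each original: 1796 mod 13 = 2, 1796 mod 7 = 4, 1796 mod 4 = 0, 1796 mod 9 = 5.

x ≡ 1796 (mod 3276).


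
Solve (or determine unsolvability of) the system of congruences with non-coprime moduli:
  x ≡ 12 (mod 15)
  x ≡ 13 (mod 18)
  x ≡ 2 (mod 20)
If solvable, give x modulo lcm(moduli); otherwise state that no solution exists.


Moduli 15, 18, 20 are not pairwise coprime, so CRT works modulo lcm(m_i) when all pairwise compatibility conditions hold.
Pairwise compatibility: gcd(m_i, m_j) must divide a_i - a_j for every pair.
Merge one congruence at a time:
  Start: x ≡ 12 (mod 15).
  Combine with x ≡ 13 (mod 18): gcd(15, 18) = 3, and 13 - 12 = 1 is NOT divisible by 3.
    ⇒ system is inconsistent (no integer solution).

No solution (the system is inconsistent).


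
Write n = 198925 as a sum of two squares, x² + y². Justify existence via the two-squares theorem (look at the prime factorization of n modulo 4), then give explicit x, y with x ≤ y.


Step 1: Factor n = 198925 = 5^2 · 73 · 109.
Step 2: Check the mod-4 condition on each prime factor: 5 ≡ 1 (mod 4), exponent 2; 73 ≡ 1 (mod 4), exponent 1; 109 ≡ 1 (mod 4), exponent 1.
All primes ≡ 3 (mod 4) appear to even exponent (or don't appear), so by the two-squares theorem n IS expressible as a sum of two squares.
Step 3: Build a representation. Group n = k² · m with k = 5 and m = 73 · 109 = 7957 (a product of primes ≡ 1 (mod 4)); a representation of m scales to one of n via (k·x)² + (k·y)² = k²(x² + y²). Each prime p ≡ 1 (mod 4) is itself a sum of two squares; find a² by testing p − a² for a perfect square:
  73: 73 − 1² = 72, 73 − 2² = 69, 73 − 3² = 64 = 8² ⇒ 73 = 3² + 8².
  109: 109 − 1² = 108, 109 − 2² = 105, 109 − 3² = 100 = 10² ⇒ 109 = 3² + 10².
  Combine using the Brahmagupta–Fibonacci identity (a² + b²)(c² + d²) = (ac − bd)² + (ad + bc)² = (ac + bd)² + (ad − bc)²:
  73 · 109 = 7957: from (3² + 8²)(3² + 10²), take (3·3 − 8·10, 3·10 + 8·3) = (9 − 80, 30 + 24) = (-71, 54); dropping signs (only squares matter) gives (71, 54); check 71² + 54² = 5041 + 2916 = 7957 ✓.
  Scale by k = 5: (5·71, 5·54) = (355, 270).
Step 4: Order so x ≤ y and verify: 270² + 355² = 72900 + 126025 = 198925 = n. ✓

n = 198925 = 270² + 355² (one valid representation with x ≤ y).


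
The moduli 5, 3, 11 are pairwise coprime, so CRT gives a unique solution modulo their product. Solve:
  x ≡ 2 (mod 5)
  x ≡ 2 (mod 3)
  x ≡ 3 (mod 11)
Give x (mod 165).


Moduli 5, 3, 11 are pairwise coprime; by CRT there is a unique solution modulo M = 5 · 3 · 11 = 165.
Solve pairwise, accumulating the modulus:
  Start with x ≡ 2 (mod 5).
  Combine with x ≡ 2 (mod 3): since gcd(5, 3) = 1, we get a unique residue mod 15.
    Write x = 2 + 5·t and substitute into x ≡ 2 (mod 3): 5·t ≡ 2 − 2 = 0 (mod 3).
    Reduce coefficients mod 3: 2·t ≡ 0 (mod 3).
    The inverse of 2 mod 3 is 2 (since 2·2 = 4 = 1·3 + 1), so t ≡ 2·0 = 0 ≡ 0 (mod 3).
    Then x = 2 + 5·0 = 2, valid modulo lcm(5, 3) = 15: x ≡ 2 (mod 15).
  Combine with x ≡ 3 (mod 11): since gcd(15, 11) = 1, we get a unique residue mod 165.
    Write x = 2 + 15·t and substitute into x ≡ 3 (mod 11): 15·t ≡ 3 − 2 = 1 (mod 11).
    Reduce coefficients mod 11: 4·t ≡ 1 (mod 11).
    The inverse of 4 mod 11 is 3 (since 4·3 = 12 = 1·11 + 1), so t ≡ 3·1 = 3 ≡ 3 (mod 11).
    Then x = 2 + 15·3 = 47, valid modulo lcm(15, 11) = 165: x ≡ 47 (mod 165).
Verify: 47 mod 5 = 2 ✓, 47 mod 3 = 2 ✓, 47 mod 11 = 3 ✓.

x ≡ 47 (mod 165).


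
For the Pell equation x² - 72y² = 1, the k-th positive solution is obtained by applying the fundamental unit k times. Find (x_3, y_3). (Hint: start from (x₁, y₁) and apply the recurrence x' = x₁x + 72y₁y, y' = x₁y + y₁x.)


Step 1: Find the fundamental solution (x₁, y₁) of x² - 72y² = 1.
  Expand √72 as a continued fraction. a₀ = ⌊√72⌋ = 8; iterate m_{k+1} = d_k·a_k − m_k, d_{k+1} = (72 − m_{k+1}²)/d_k, a_{k+1} = ⌊(a₀ + m_{k+1})/d_{k+1}⌋ (starting m₀ = 0, d₀ = 1), with convergents p_k = a_k·p_{k-1} + p_{k-2}, q_k = a_k·q_{k-1} + q_{k-2} (p₋₁ = 1, q₋₁ = 0):
  k = 0: a₀ = 8; p₀/q₀ = 8/1; p₀² − 72·q₀² = 64 − 72 = -8.
  k = 1: m = 8, d = 8, a = ⌊(8 + 8)/8⌋ = 2; p/q = (2·8 + 1)/(2·1 + 0) = 17/2; p² − 72·q² = 289 − 288 = 1.
  The first convergent with p² − 72·q² = 1 gives the fundamental solution (x₁, y₁) = (17, 2).
Step 2: Apply the recurrence (x_{n+1}, y_{n+1}) = (x₁x_n + 72y₁y_n, x₁y_n + y₁x_n) repeatedly.
  From (x_1, y_1) = (17, 2): x_2 = 17·17 + 72·2·2 = 577; y_2 = 17·2 + 2·17 = 68.
  From (x_2, y_2) = (577, 68): x_3 = 17·577 + 72·2·68 = 19601; y_3 = 17·68 + 2·577 = 2310.
Step 3: Verify x_3² - 72·y_3² = 384199201 - 384199200 = 1 (should be 1). ✓

(x_1, y_1) = (17, 2); (x_3, y_3) = (19601, 2310).


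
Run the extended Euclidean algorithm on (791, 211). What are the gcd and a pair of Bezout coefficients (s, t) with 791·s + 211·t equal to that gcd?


Euclidean algorithm on (791, 211) — divide until remainder is 0:
  791 = 3 · 211 + 158
  211 = 1 · 158 + 53
  158 = 2 · 53 + 52
  53 = 1 · 52 + 1
  52 = 52 · 1 + 0
gcd(791, 211) = 1.
Track Bezout coefficients alongside the remainders: start with r₀ = 791 = a·1 + b·0 (s = 1, t = 0) and r₁ = 211 = a·0 + b·1 (s = 0, t = 1); each new remainder r_{k+1} = r_{k-1} − q_k·r_k inherits s_{k+1} = s_{k-1} − q_k·s_k, t_{k+1} = t_{k-1} − q_k·t_k, so r_k = a·s_k + b·t_k at every step:
  q = 3: r = 158, s = 1 − 3·0 = 1, t = 0 − 3·1 = -3  (check: 791·1 + 211·(-3) = 158)
  q = 1: r = 53, s = 0 − 1·1 = -1, t = 1 − 1·(-3) = 4  (check: 791·(-1) + 211·4 = 53)
  q = 2: r = 52, s = 1 − 2·(-1) = 3, t = -3 − 2·4 = -11  (check: 791·3 + 211·(-11) = 52)
  q = 1: r = 1, s = -1 − 1·3 = -4, t = 4 − 1·(-11) = 15  (check: 791·(-4) + 211·15 = 1)
The row with r = 1 (the gcd) gives the Bezout coefficients s = -4, t = 15.
Result: 791 · (-4) + 211 · (15) = 1.

gcd(791, 211) = 1; s = -4, t = 15 (check: 791·(-4) + 211·15 = 1).


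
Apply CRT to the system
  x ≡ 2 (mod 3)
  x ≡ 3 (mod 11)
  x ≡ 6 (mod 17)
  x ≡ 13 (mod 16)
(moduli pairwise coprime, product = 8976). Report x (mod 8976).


Product of moduli M = 3 · 11 · 17 · 16 = 8976.
Merge one congruence at a time:
  Start: x ≡ 2 (mod 3).
  Combine with x ≡ 3 (mod 11); new modulus lcm = 33.
    Write x = 2 + 3·t and substitute into x ≡ 3 (mod 11): 3·t ≡ 3 − 2 = 1 (mod 11).
    The inverse of 3 mod 11 is 4 (since 3·4 = 12 = 1·11 + 1), so t ≡ 4·1 = 4 ≡ 4 (mod 11).
    Then x = 2 + 3·4 = 14, valid modulo lcm(3, 11) = 33: x ≡ 14 (mod 33).
  Combine with x ≡ 6 (mod 17); new modulus lcm = 561.
    Write x = 14 + 33·t and substitute into x ≡ 6 (mod 17): 33·t ≡ 6 − 14 = -8 (mod 17).
    Reduce coefficients mod 17: 16·t ≡ 9 (mod 17).
    The inverse of 16 mod 17 is 16 (since 16·16 = 256 = 15·17 + 1), so t ≡ 16·9 = 144 ≡ 8 (mod 17).
    Then x = 14 + 33·8 = 278, valid modulo lcm(33, 17) = 561: x ≡ 278 (mod 561).
  Combine with x ≡ 13 (mod 16); new modulus lcm = 8976.
    Write x = 278 + 561·t and substitute into x ≡ 13 (mod 16): 561·t ≡ 13 − 278 = -265 (mod 16).
    Reduce coefficients mod 16: 1·t ≡ 7 (mod 16).
    So t ≡ 7 (mod 16).
    Then x = 278 + 561·7 = 4205, valid modulo lcm(561, 16) = 8976: x ≡ 4205 (mod 8976).
Verify against each original: 4205 mod 3 = 2, 4205 mod 11 = 3, 4205 mod 17 = 6, 4205 mod 16 = 13.

x ≡ 4205 (mod 8976).


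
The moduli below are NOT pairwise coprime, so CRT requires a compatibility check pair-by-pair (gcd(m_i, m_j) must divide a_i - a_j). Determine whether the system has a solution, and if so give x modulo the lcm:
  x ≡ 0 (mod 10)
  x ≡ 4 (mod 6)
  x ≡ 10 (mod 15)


Moduli 10, 6, 15 are not pairwise coprime, so CRT works modulo lcm(m_i) when all pairwise compatibility conditions hold.
Pairwise compatibility: gcd(m_i, m_j) must divide a_i - a_j for every pair.
Merge one congruence at a time:
  Start: x ≡ 0 (mod 10).
  Combine with x ≡ 4 (mod 6): gcd(10, 6) = 2; 4 - 0 = 4, which IS divisible by 2, so compatible.
    Write x = 0 + 10·t and substitute into x ≡ 4 (mod 6): 10·t ≡ 4 − 0 = 4 (mod 6).
    Divide the congruence (and modulus) by g = 2: 5·t ≡ 2 (mod 3).
    Reduce coefficients mod 3: 2·t ≡ 2 (mod 3).
    The inverse of 2 mod 3 is 2 (since 2·2 = 4 = 1·3 + 1), so t ≡ 2·2 = 4 ≡ 1 (mod 3).
    Then x = 0 + 10·1 = 10, valid modulo lcm(10, 6) = 30: x ≡ 10 (mod 30).
  Combine with x ≡ 10 (mod 15): gcd(30, 15) = 15; 10 - 10 = 0, which IS divisible by 15, so compatible.
    Write x = 10 + 30·t and substitute into x ≡ 10 (mod 15): 30·t ≡ 10 − 10 = 0 (mod 15).
    Divide the congruence (and modulus) by g = 15: 2·t ≡ 0 (mod 1).
    Modulo 1 every t works; take t = 0.
    Then x = 10 + 30·0 = 10, valid modulo lcm(30, 15) = 30: x ≡ 10 (mod 30).
Verify: 10 mod 10 = 0, 10 mod 6 = 4, 10 mod 15 = 10.

x ≡ 10 (mod 30).


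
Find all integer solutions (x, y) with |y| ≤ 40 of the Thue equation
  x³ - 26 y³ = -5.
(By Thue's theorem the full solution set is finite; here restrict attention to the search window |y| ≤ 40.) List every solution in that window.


The equation is x³ - 26y³ = -5. For fixed y, x³ = 26·y³ − 5, so a solution requires the RHS to be a perfect cube.
Strategy: iterate y from -40 to 40, compute RHS = 26·y³ − 5, and check whether it is a (positive or negative) perfect cube.
Check small values of y:
  y = 0: RHS = -5 is not a perfect cube.
  y = 1: RHS = 21 is not a perfect cube.
  y = -1: RHS = -31 is not a perfect cube.
  y = 2: RHS = 203 is not a perfect cube.
  y = -2: RHS = -213 is not a perfect cube.
  y = 3: RHS = 697 is not a perfect cube.
  y = -3: RHS = -707 is not a perfect cube.
Continuing the search up to |y| = 40 finds no solutions either.
No (x, y) in the scanned range satisfies the equation.

No integer solutions with |y| ≤ 40.


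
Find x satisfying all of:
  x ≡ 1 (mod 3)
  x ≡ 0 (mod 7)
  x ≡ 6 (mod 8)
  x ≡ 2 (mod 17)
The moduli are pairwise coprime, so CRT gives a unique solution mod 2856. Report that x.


Product of moduli M = 3 · 7 · 8 · 17 = 2856.
Merge one congruence at a time:
  Start: x ≡ 1 (mod 3).
  Combine with x ≡ 0 (mod 7); new modulus lcm = 21.
    Write x = 1 + 3·t and substitute into x ≡ 0 (mod 7): 3·t ≡ 0 − 1 = -1 (mod 7).
    Reduce coefficients mod 7: 3·t ≡ 6 (mod 7).
    The inverse of 3 mod 7 is 5 (since 3·5 = 15 = 2·7 + 1), so t ≡ 5·6 = 30 ≡ 2 (mod 7).
    Then x = 1 + 3·2 = 7, valid modulo lcm(3, 7) = 21: x ≡ 7 (mod 21).
  Combine with x ≡ 6 (mod 8); new modulus lcm = 168.
    Write x = 7 + 21·t and substitute into x ≡ 6 (mod 8): 21·t ≡ 6 − 7 = -1 (mod 8).
    Reduce coefficients mod 8: 5·t ≡ 7 (mod 8).
    The inverse of 5 mod 8 is 5 (since 5·5 = 25 = 3·8 + 1), so t ≡ 5·7 = 35 ≡ 3 (mod 8).
    Then x = 7 + 21·3 = 70, valid modulo lcm(21, 8) = 168: x ≡ 70 (mod 168).
  Combine with x ≡ 2 (mod 17); new modulus lcm = 2856.
    Write x = 70 + 168·t and substitute into x ≡ 2 (mod 17): 168·t ≡ 2 − 70 = -68 (mod 17).
    Reduce coefficients mod 17: 15·t ≡ 0 (mod 17).
    The inverse of 15 mod 17 is 8 (since 15·8 = 120 = 7·17 + 1), so t ≡ 8·0 = 0 ≡ 0 (mod 17).
    Then x = 70 + 168·0 = 70, valid modulo lcm(168, 17) = 2856: x ≡ 70 (mod 2856).
Verify against each original: 70 mod 3 = 1, 70 mod 7 = 0, 70 mod 8 = 6, 70 mod 17 = 2.

x ≡ 70 (mod 2856).


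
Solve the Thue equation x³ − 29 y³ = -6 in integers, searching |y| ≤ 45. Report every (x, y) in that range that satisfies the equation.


The equation is x³ - 29y³ = -6. For fixed y, x³ = 29·y³ − 6, so a solution requires the RHS to be a perfect cube.
Strategy: iterate y from -45 to 45, compute RHS = 29·y³ − 6, and check whether it is a (positive or negative) perfect cube.
Check small values of y:
  y = 0: RHS = -6 is not a perfect cube.
  y = 1: RHS = 23 is not a perfect cube.
  y = -1: RHS = -35 is not a perfect cube.
  y = 2: RHS = 226 is not a perfect cube.
  y = -2: RHS = -238 is not a perfect cube.
  y = 3: RHS = 777 is not a perfect cube.
  y = -3: RHS = -789 is not a perfect cube.
Continuing the search up to |y| = 45 finds no solutions either.
No (x, y) in the scanned range satisfies the equation.

No integer solutions with |y| ≤ 45.


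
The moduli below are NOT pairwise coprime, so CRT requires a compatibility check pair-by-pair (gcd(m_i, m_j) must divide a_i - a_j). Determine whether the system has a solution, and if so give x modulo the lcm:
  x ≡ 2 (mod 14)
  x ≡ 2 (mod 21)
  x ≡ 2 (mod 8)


Moduli 14, 21, 8 are not pairwise coprime, so CRT works modulo lcm(m_i) when all pairwise compatibility conditions hold.
Pairwise compatibility: gcd(m_i, m_j) must divide a_i - a_j for every pair.
Merge one congruence at a time:
  Start: x ≡ 2 (mod 14).
  Combine with x ≡ 2 (mod 21): gcd(14, 21) = 7; 2 - 2 = 0, which IS divisible by 7, so compatible.
    Write x = 2 + 14·t and substitute into x ≡ 2 (mod 21): 14·t ≡ 2 − 2 = 0 (mod 21).
    Divide the congruence (and modulus) by g = 7: 2·t ≡ 0 (mod 3).
    The inverse of 2 mod 3 is 2 (since 2·2 = 4 = 1·3 + 1), so t ≡ 2·0 = 0 ≡ 0 (mod 3).
    Then x = 2 + 14·0 = 2, valid modulo lcm(14, 21) = 42: x ≡ 2 (mod 42).
  Combine with x ≡ 2 (mod 8): gcd(42, 8) = 2; 2 - 2 = 0, which IS divisible by 2, so compatible.
    Write x = 2 + 42·t and substitute into x ≡ 2 (mod 8): 42·t ≡ 2 − 2 = 0 (mod 8).
    Divide the congruence (and modulus) by g = 2: 21·t ≡ 0 (mod 4).
    Reduce coefficients mod 4: 1·t ≡ 0 (mod 4).
    So t ≡ 0 (mod 4).
    Then x = 2 + 42·0 = 2, valid modulo lcm(42, 8) = 168: x ≡ 2 (mod 168).
Verify: 2 mod 14 = 2, 2 mod 21 = 2, 2 mod 8 = 2.

x ≡ 2 (mod 168).


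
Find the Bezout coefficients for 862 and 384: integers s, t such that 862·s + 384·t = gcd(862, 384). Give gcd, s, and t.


Euclidean algorithm on (862, 384) — divide until remainder is 0:
  862 = 2 · 384 + 94
  384 = 4 · 94 + 8
  94 = 11 · 8 + 6
  8 = 1 · 6 + 2
  6 = 3 · 2 + 0
gcd(862, 384) = 2.
Track Bezout coefficients alongside the remainders: start with r₀ = 862 = a·1 + b·0 (s = 1, t = 0) and r₁ = 384 = a·0 + b·1 (s = 0, t = 1); each new remainder r_{k+1} = r_{k-1} − q_k·r_k inherits s_{k+1} = s_{k-1} − q_k·s_k, t_{k+1} = t_{k-1} − q_k·t_k, so r_k = a·s_k + b·t_k at every step:
  q = 2: r = 94, s = 1 − 2·0 = 1, t = 0 − 2·1 = -2  (check: 862·1 + 384·(-2) = 94)
  q = 4: r = 8, s = 0 − 4·1 = -4, t = 1 − 4·(-2) = 9  (check: 862·(-4) + 384·9 = 8)
  q = 11: r = 6, s = 1 − 11·(-4) = 45, t = -2 − 11·9 = -101  (check: 862·45 + 384·(-101) = 6)
  q = 1: r = 2, s = -4 − 1·45 = -49, t = 9 − 1·(-101) = 110  (check: 862·(-49) + 384·110 = 2)
The row with r = 2 (the gcd) gives the Bezout coefficients s = -49, t = 110.
Result: 862 · (-49) + 384 · (110) = 2.

gcd(862, 384) = 2; s = -49, t = 110 (check: 862·(-49) + 384·110 = 2).


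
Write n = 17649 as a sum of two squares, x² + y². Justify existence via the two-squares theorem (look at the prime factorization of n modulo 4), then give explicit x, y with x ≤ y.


Step 1: Factor n = 17649 = 3^2 · 37 · 53.
Step 2: Check the mod-4 condition on each prime factor: 3 ≡ 3 (mod 4), exponent 2 (must be even); 37 ≡ 1 (mod 4), exponent 1; 53 ≡ 1 (mod 4), exponent 1.
All primes ≡ 3 (mod 4) appear to even exponent (or don't appear), so by the two-squares theorem n IS expressible as a sum of two squares.
Step 3: Build a representation. Group n = k² · m with k = 3 and m = 37 · 53 = 1961 (a product of primes ≡ 1 (mod 4)); a representation of m scales to one of n via (k·x)² + (k·y)² = k²(x² + y²). Each prime p ≡ 1 (mod 4) is itself a sum of two squares; find a² by testing p − a² for a perfect square:
  37: 37 − 1² = 36 = 6² ⇒ 37 = 1² + 6².
  53: 53 − 1² = 52, 53 − 2² = 49 = 7² ⇒ 53 = 2² + 7².
  Combine using the Brahmagupta–Fibonacci identity (a² + b²)(c² + d²) = (ac − bd)² + (ad + bc)² = (ac + bd)² + (ad − bc)²:
  37 · 53 = 1961: from (1² + 6²)(2² + 7²), take (1·2 − 6·7, 1·7 + 6·2) = (2 − 42, 7 + 12) = (-40, 19); dropping signs (only squares matter) gives (40, 19); check 40² + 19² = 1600 + 361 = 1961 ✓.
  Scale by k = 3: (3·40, 3·19) = (120, 57).
Step 4: Order so x ≤ y and verify: 57² + 120² = 3249 + 14400 = 17649 = n. ✓

n = 17649 = 57² + 120² (one valid representation with x ≤ y).


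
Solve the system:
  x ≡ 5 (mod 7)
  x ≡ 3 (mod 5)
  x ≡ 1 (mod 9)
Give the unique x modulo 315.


Moduli 7, 5, 9 are pairwise coprime; by CRT there is a unique solution modulo M = 7 · 5 · 9 = 315.
Solve pairwise, accumulating the modulus:
  Start with x ≡ 5 (mod 7).
  Combine with x ≡ 3 (mod 5): since gcd(7, 5) = 1, we get a unique residue mod 35.
    Write x = 5 + 7·t and substitute into x ≡ 3 (mod 5): 7·t ≡ 3 − 5 = -2 (mod 5).
    Reduce coefficients mod 5: 2·t ≡ 3 (mod 5).
    The inverse of 2 mod 5 is 3 (since 2·3 = 6 = 1·5 + 1), so t ≡ 3·3 = 9 ≡ 4 (mod 5).
    Then x = 5 + 7·4 = 33, valid modulo lcm(7, 5) = 35: x ≡ 33 (mod 35).
  Combine with x ≡ 1 (mod 9): since gcd(35, 9) = 1, we get a unique residue mod 315.
    Write x = 33 + 35·t and substitute into x ≡ 1 (mod 9): 35·t ≡ 1 − 33 = -32 (mod 9).
    Reduce coefficients mod 9: 8·t ≡ 4 (mod 9).
    The inverse of 8 mod 9 is 8 (since 8·8 = 64 = 7·9 + 1), so t ≡ 8·4 = 32 ≡ 5 (mod 9).
    Then x = 33 + 35·5 = 208, valid modulo lcm(35, 9) = 315: x ≡ 208 (mod 315).
Verify: 208 mod 7 = 5 ✓, 208 mod 5 = 3 ✓, 208 mod 9 = 1 ✓.

x ≡ 208 (mod 315).


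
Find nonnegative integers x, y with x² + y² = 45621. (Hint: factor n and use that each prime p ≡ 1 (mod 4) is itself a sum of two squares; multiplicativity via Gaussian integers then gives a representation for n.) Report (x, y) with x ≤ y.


Step 1: Factor n = 45621 = 3^2 · 37 · 137.
Step 2: Check the mod-4 condition on each prime factor: 3 ≡ 3 (mod 4), exponent 2 (must be even); 37 ≡ 1 (mod 4), exponent 1; 137 ≡ 1 (mod 4), exponent 1.
All primes ≡ 3 (mod 4) appear to even exponent (or don't appear), so by the two-squares theorem n IS expressible as a sum of two squares.
Step 3: Build a representation. Group n = k² · m with k = 3 and m = 37 · 137 = 5069 (a product of primes ≡ 1 (mod 4)); a representation of m scales to one of n via (k·x)² + (k·y)² = k²(x² + y²). Each prime p ≡ 1 (mod 4) is itself a sum of two squares; find a² by testing p − a² for a perfect square:
  37: 37 − 1² = 36 = 6² ⇒ 37 = 1² + 6².
  137: 137 − 1² = 136, 137 − 2² = 133, 137 − 3² = 128, 137 − 4² = 121 = 11² ⇒ 137 = 4² + 11².
  Combine using the Brahmagupta–Fibonacci identity (a² + b²)(c² + d²) = (ac − bd)² + (ad + bc)² = (ac + bd)² + (ad − bc)²:
  37 · 137 = 5069: from (1² + 6²)(4² + 11²), take (1·4 − 6·11, 1·11 + 6·4) = (4 − 66, 11 + 24) = (-62, 35); dropping signs (only squares matter) gives (62, 35); check 62² + 35² = 3844 + 1225 = 5069 ✓.
  Scale by k = 3: (3·62, 3·35) = (186, 105).
Step 4: Order so x ≤ y and verify: 105² + 186² = 11025 + 34596 = 45621 = n. ✓

n = 45621 = 105² + 186² (one valid representation with x ≤ y).


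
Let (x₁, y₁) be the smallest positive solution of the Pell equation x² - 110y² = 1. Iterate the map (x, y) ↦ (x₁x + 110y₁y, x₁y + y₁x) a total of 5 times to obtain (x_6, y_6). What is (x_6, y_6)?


Step 1: Find the fundamental solution (x₁, y₁) of x² - 110y² = 1.
  Expand √110 as a continued fraction. a₀ = ⌊√110⌋ = 10; iterate m_{k+1} = d_k·a_k − m_k, d_{k+1} = (110 − m_{k+1}²)/d_k, a_{k+1} = ⌊(a₀ + m_{k+1})/d_{k+1}⌋ (starting m₀ = 0, d₀ = 1), with convergents p_k = a_k·p_{k-1} + p_{k-2}, q_k = a_k·q_{k-1} + q_{k-2} (p₋₁ = 1, q₋₁ = 0):
  k = 0: a₀ = 10; p₀/q₀ = 10/1; p₀² − 110·q₀² = 100 − 110 = -10.
  k = 1: m = 10, d = 10, a = ⌊(10 + 10)/10⌋ = 2; p/q = (2·10 + 1)/(2·1 + 0) = 21/2; p² − 110·q² = 441 − 440 = 1.
  The first convergent with p² − 110·q² = 1 gives the fundamental solution (x₁, y₁) = (21, 2).
Step 2: Apply the recurrence (x_{n+1}, y_{n+1}) = (x₁x_n + 110y₁y_n, x₁y_n + y₁x_n) repeatedly.
  From (x_1, y_1) = (21, 2): x_2 = 21·21 + 110·2·2 = 881; y_2 = 21·2 + 2·21 = 84.
  From (x_2, y_2) = (881, 84): x_3 = 21·881 + 110·2·84 = 36981; y_3 = 21·84 + 2·881 = 3526.
  From (x_3, y_3) = (36981, 3526): x_4 = 21·36981 + 110·2·3526 = 1552321; y_4 = 21·3526 + 2·36981 = 148008.
  From (x_4, y_4) = (1552321, 148008): x_5 = 21·1552321 + 110·2·148008 = 65160501; y_5 = 21·148008 + 2·1552321 = 6212810.
  From (x_5, y_5) = (65160501, 6212810): x_6 = 21·65160501 + 110·2·6212810 = 2735188721; y_6 = 21·6212810 + 2·65160501 = 260790012.
Step 3: Verify x_6² - 110·y_6² = 7481257339485615841 - 7481257339485615840 = 1 (should be 1). ✓

(x_1, y_1) = (21, 2); (x_6, y_6) = (2735188721, 260790012).


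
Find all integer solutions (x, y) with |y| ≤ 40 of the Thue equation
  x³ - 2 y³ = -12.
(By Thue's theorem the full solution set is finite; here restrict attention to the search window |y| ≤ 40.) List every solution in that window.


The equation is x³ - 2y³ = -12. For fixed y, x³ = 2·y³ − 12, so a solution requires the RHS to be a perfect cube.
Strategy: iterate y from -40 to 40, compute RHS = 2·y³ − 12, and check whether it is a (positive or negative) perfect cube.
Check small values of y:
  y = 0: RHS = -12 is not a perfect cube.
  y = 1: RHS = -10 is not a perfect cube.
  y = -1: RHS = -14 is not a perfect cube.
  y = 2: RHS = 4 is not a perfect cube.
  y = -2: RHS = -28 is not a perfect cube.
  y = 3: RHS = 42 is not a perfect cube.
  y = -3: RHS = -66 is not a perfect cube.
Continuing the search up to |y| = 40 finds no solutions either.
No (x, y) in the scanned range satisfies the equation.

No integer solutions with |y| ≤ 40.


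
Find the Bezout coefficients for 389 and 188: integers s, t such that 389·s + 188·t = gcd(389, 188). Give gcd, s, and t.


Euclidean algorithm on (389, 188) — divide until remainder is 0:
  389 = 2 · 188 + 13
  188 = 14 · 13 + 6
  13 = 2 · 6 + 1
  6 = 6 · 1 + 0
gcd(389, 188) = 1.
Track Bezout coefficients alongside the remainders: start with r₀ = 389 = a·1 + b·0 (s = 1, t = 0) and r₁ = 188 = a·0 + b·1 (s = 0, t = 1); each new remainder r_{k+1} = r_{k-1} − q_k·r_k inherits s_{k+1} = s_{k-1} − q_k·s_k, t_{k+1} = t_{k-1} − q_k·t_k, so r_k = a·s_k + b·t_k at every step:
  q = 2: r = 13, s = 1 − 2·0 = 1, t = 0 − 2·1 = -2  (check: 389·1 + 188·(-2) = 13)
  q = 14: r = 6, s = 0 − 14·1 = -14, t = 1 − 14·(-2) = 29  (check: 389·(-14) + 188·29 = 6)
  q = 2: r = 1, s = 1 − 2·(-14) = 29, t = -2 − 2·29 = -60  (check: 389·29 + 188·(-60) = 1)
The row with r = 1 (the gcd) gives the Bezout coefficients s = 29, t = -60.
Result: 389 · (29) + 188 · (-60) = 1.

gcd(389, 188) = 1; s = 29, t = -60 (check: 389·29 + 188·(-60) = 1).


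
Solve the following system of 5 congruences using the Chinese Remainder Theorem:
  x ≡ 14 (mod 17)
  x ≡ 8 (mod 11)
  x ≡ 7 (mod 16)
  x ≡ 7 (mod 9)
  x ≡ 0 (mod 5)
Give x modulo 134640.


Product of moduli M = 17 · 11 · 16 · 9 · 5 = 134640.
Merge one congruence at a time:
  Start: x ≡ 14 (mod 17).
  Combine with x ≡ 8 (mod 11); new modulus lcm = 187.
    Write x = 14 + 17·t and substitute into x ≡ 8 (mod 11): 17·t ≡ 8 − 14 = -6 (mod 11).
    Reduce coefficients mod 11: 6·t ≡ 5 (mod 11).
    The inverse of 6 mod 11 is 2 (since 6·2 = 12 = 1·11 + 1), so t ≡ 2·5 = 10 ≡ 10 (mod 11).
    Then x = 14 + 17·10 = 184, valid modulo lcm(17, 11) = 187: x ≡ 184 (mod 187).
  Combine with x ≡ 7 (mod 16); new modulus lcm = 2992.
    Write x = 184 + 187·t and substitute into x ≡ 7 (mod 16): 187·t ≡ 7 − 184 = -177 (mod 16).
    Reduce coefficients mod 16: 11·t ≡ 15 (mod 16).
    The inverse of 11 mod 16 is 3 (since 11·3 = 33 = 2·16 + 1), so t ≡ 3·15 = 45 ≡ 13 (mod 16).
    Then x = 184 + 187·13 = 2615, valid modulo lcm(187, 16) = 2992: x ≡ 2615 (mod 2992).
  Combine with x ≡ 7 (mod 9); new modulus lcm = 26928.
    Write x = 2615 + 2992·t and substitute into x ≡ 7 (mod 9): 2992·t ≡ 7 − 2615 = -2608 (mod 9).
    Reduce coefficients mod 9: 4·t ≡ 2 (mod 9).
    The inverse of 4 mod 9 is 7 (since 4·7 = 28 = 3·9 + 1), so t ≡ 7·2 = 14 ≡ 5 (mod 9).
    Then x = 2615 + 2992·5 = 17575, valid modulo lcm(2992, 9) = 26928: x ≡ 17575 (mod 26928).
  Combine with x ≡ 0 (mod 5); new modulus lcm = 134640.
    Write x = 17575 + 26928·t and substitute into x ≡ 0 (mod 5): 26928·t ≡ 0 − 17575 = -17575 (mod 5).
    Reduce coefficients mod 5: 3·t ≡ 0 (mod 5).
    The inverse of 3 mod 5 is 2 (since 3·2 = 6 = 1·5 + 1), so t ≡ 2·0 = 0 ≡ 0 (mod 5).
    Then x = 17575 + 26928·0 = 17575, valid modulo lcm(26928, 5) = 134640: x ≡ 17575 (mod 134640).
Verify against each original: 17575 mod 17 = 14, 17575 mod 11 = 8, 17575 mod 16 = 7, 17575 mod 9 = 7, 17575 mod 5 = 0.

x ≡ 17575 (mod 134640).
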